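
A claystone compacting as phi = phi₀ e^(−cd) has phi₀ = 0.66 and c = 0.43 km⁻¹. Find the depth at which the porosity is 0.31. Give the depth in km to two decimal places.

1.76 km

Invert Athy's law: d = ln(phi₀/phi) / c
d = ln(0.66/0.31) / 0.43 = ln(2.129) / 0.43 = 0.7557 / 0.43 = 1.757 km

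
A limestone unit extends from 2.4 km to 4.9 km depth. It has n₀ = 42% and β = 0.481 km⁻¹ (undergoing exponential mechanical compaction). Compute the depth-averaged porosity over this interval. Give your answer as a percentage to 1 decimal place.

7.7%

⟨n⟩ = (1/(z₂−z₁)) ∫ n₀ e^(−βz) dz = n₀·(e^(−β·z₁) − e^(−β·z₂)) / (β·(z₂−z₁))
e^(−0.481×2.4) = 0.3152; e^(−0.481×4.9) = 0.0947
⟨n⟩ = 0.42 × (0.3152 − 0.0947) / (0.481 × 2.5) = 0.42 × 0.1834 = 0.0770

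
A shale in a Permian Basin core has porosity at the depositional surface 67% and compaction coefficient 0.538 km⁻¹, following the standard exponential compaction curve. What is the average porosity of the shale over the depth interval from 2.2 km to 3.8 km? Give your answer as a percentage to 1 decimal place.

13.8%

⟨phi⟩ = (1/(Z₂−Z₁)) ∫ phi₀ e^(−kZ) dZ = phi₀·(e^(−k·Z₁) − e^(−k·Z₂)) / (k·(Z₂−Z₁))
e^(−0.538×2.2) = 0.3062; e^(−0.538×3.8) = 0.1295
⟨phi⟩ = 0.67 × (0.3062 − 0.1295) / (0.538 × 1.6) = 0.67 × 0.2053 = 0.1375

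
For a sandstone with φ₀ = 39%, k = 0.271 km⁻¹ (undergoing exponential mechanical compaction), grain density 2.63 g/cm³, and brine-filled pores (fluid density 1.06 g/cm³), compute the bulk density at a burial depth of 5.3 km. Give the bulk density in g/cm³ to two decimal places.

2.48 g/cm³

Porosity at depth: φ = 0.39·exp(−0.271×5.3) = 0.39×0.2378 = 0.0927
Bulk density: ρ_b = (1−φ)ρ_g + φ·ρ_f = 0.9073×2.63 + 0.0927×1.06
       = 2.386 + 0.098 = 2.484 g/cm³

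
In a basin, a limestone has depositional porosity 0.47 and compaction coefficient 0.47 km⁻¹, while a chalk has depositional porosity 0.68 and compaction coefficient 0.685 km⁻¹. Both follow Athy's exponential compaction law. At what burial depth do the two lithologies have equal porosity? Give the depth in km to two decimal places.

Set φ₀ₐ e^(−cₐd) = φ₀ᵦ e^(−cᵦd) ⇒ ln(φ₀ₐ/φ₀ᵦ) = (cₐ − cᵦ)·d
d = ln(0.47/0.68) / (0.47 − 0.685) = -0.3694 / -0.215 = 1.718 km

1.72 km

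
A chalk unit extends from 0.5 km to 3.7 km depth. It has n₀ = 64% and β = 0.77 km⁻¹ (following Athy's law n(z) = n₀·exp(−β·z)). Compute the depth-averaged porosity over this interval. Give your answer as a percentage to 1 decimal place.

16.2%

⟨n⟩ = (1/(z₂−z₁)) ∫ n₀ e^(−βz) dz = n₀·(e^(−β·z₁) − e^(−β·z₂)) / (β·(z₂−z₁))
e^(−0.77×0.5) = 0.6805; e^(−0.77×3.7) = 0.0579
⟨n⟩ = 0.64 × (0.6805 − 0.0579) / (0.77 × 3.2) = 0.64 × 0.2527 = 0.1617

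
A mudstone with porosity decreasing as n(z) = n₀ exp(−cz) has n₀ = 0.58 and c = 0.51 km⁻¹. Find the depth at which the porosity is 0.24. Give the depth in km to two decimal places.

1.73 km

Invert Athy's law: z = ln(n₀/n) / c
z = ln(0.58/0.24) / 0.51 = ln(2.417) / 0.51 = 0.8824 / 0.51 = 1.730 km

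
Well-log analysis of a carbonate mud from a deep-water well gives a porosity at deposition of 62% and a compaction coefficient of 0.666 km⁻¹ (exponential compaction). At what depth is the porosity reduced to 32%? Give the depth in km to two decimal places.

0.99 km

Invert Athy's law: Z = ln(n₀/n) / c
Z = ln(0.62/0.32) / 0.666 = ln(1.938) / 0.666 = 0.6614 / 0.666 = 0.993 km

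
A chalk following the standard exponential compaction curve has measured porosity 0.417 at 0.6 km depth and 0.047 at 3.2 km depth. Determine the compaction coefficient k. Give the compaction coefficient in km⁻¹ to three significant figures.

0.840 km⁻¹

Athy: n(Z) = n₀ e^(−kZ) ⇒ n₁/n₂ = e^{k(Z₂−Z₁)} ⇒ k = ln(n₁/n₂)/(Z₂−Z₁)
k = ln(0.417/0.047) / (3.2 − 0.6) = ln(8.872) / 2.6 = 2.1829 / 2.6 = 0.8396 km⁻¹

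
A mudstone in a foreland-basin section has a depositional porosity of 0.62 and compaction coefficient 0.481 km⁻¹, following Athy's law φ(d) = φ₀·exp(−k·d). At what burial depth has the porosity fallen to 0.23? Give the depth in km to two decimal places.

Invert Athy's law: d = ln(φ₀/φ) / k
d = ln(0.62/0.23) / 0.481 = ln(2.696) / 0.481 = 0.9916 / 0.481 = 2.062 km

2.06 km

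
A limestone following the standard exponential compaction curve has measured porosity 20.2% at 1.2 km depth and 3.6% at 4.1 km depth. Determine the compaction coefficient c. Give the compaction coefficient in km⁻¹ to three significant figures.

0.595 km⁻¹

Athy: phi(d) = phi₀ e^(−cd) ⇒ phi₁/phi₂ = e^{c(d₂−d₁)} ⇒ c = ln(phi₁/phi₂)/(d₂−d₁)
c = ln(0.202/0.036) / (4.1 − 1.2) = ln(5.611) / 2.9 = 1.7247 / 2.9 = 0.5947 km⁻¹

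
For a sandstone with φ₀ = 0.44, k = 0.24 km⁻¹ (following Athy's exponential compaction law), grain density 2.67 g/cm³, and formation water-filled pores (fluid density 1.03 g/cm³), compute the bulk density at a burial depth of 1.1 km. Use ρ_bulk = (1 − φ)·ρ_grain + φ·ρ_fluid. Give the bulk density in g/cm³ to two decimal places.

Porosity at depth: φ = 0.44·exp(−0.24×1.1) = 0.44×0.7680 = 0.3379
Bulk density: ρ_b = (1−φ)ρ_g + φ·ρ_f = 0.6621×2.67 + 0.3379×1.03
       = 1.768 + 0.348 = 2.116 g/cm³

2.12 g/cm³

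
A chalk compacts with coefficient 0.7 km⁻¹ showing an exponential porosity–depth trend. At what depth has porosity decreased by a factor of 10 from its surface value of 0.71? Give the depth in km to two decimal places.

φ/φ₀ = 1/10 ⇒ exp(−c·Z) = 1/10 ⇒ Z = ln(10) / c
Z = 2.3026 / 0.7 = 3.289 km

3.29 km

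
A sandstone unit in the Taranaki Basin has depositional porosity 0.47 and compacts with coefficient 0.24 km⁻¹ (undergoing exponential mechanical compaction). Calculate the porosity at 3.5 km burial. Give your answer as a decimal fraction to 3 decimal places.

φ = φ₀·exp(−β·z) = 0.47 × exp(−0.24 × 3.5) = 0.47 × exp(−0.84)
  = 0.47 × 0.4317 = 0.2029

0.203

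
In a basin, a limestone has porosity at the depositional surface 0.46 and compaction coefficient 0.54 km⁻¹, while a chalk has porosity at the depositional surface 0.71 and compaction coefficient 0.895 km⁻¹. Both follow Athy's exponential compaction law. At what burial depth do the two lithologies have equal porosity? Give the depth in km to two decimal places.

1.22 km

Set phi₀ₐ e^(−kₐz) = phi₀ᵦ e^(−kᵦz) ⇒ ln(phi₀ₐ/phi₀ᵦ) = (kₐ − kᵦ)·z
z = ln(0.46/0.71) / (0.54 − 0.895) = -0.4340 / -0.355 = 1.223 km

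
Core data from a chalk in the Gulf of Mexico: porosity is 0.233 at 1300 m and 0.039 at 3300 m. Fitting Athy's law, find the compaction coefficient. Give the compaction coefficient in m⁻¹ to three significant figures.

Working in km (1 km = 1000 m; c in km⁻¹ = c in m⁻¹ × 1000):
Athy: n(d) = n₀ e^(−cd) ⇒ n₁/n₂ = e^{c(d₂−d₁)} ⇒ c = ln(n₁/n₂)/(d₂−d₁)
c = ln(0.233/0.039) / (3.3 − 1.3) = ln(5.974) / 2 = 1.7875 / 2 = 0.8937 km⁻¹

0.000894 m⁻¹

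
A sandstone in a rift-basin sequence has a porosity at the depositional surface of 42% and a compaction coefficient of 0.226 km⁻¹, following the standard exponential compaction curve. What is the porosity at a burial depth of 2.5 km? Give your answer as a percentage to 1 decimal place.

23.9%

φ = φ₀·exp(−β·Z) = 0.42 × exp(−0.226 × 2.5) = 0.42 × exp(−0.565)
  = 0.42 × 0.5684 = 0.2387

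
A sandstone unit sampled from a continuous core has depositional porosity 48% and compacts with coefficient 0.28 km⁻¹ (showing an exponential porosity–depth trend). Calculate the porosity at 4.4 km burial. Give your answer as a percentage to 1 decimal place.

φ = φ₀·exp(−β·z) = 0.48 × exp(−0.28 × 4.4) = 0.48 × exp(−1.232)
  = 0.48 × 0.2917 = 0.1400

14.0%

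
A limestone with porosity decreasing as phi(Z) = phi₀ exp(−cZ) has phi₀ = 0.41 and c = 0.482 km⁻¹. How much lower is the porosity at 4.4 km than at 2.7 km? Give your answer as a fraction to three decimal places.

0.062

phi(2.7) = 0.41·e^(−0.482×2.7) = 0.1116
phi(4.4) = 0.41·e^(−0.482×4.4) = 0.0492
Δphi = 0.1116 − 0.0492 = 0.0624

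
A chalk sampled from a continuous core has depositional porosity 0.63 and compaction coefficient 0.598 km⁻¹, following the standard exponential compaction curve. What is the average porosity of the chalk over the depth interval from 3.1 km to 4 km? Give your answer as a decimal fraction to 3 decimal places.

0.076

⟨φ⟩ = (1/(d₂−d₁)) ∫ φ₀ e^(−cd) dd = φ₀·(e^(−c·d₁) − e^(−c·d₂)) / (c·(d₂−d₁))
e^(−0.598×3.1) = 0.1566; e^(−0.598×4) = 0.0914
⟨φ⟩ = 0.63 × (0.1566 − 0.0914) / (0.598 × 0.9) = 0.63 × 0.1211 = 0.0763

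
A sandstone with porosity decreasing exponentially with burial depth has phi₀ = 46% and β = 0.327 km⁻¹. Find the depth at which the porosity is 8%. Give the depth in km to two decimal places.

Invert Athy's law: z = ln(phi₀/phi) / β
z = ln(0.46/0.08) / 0.327 = ln(5.75) / 0.327 = 1.7492 / 0.327 = 5.349 km

5.35 km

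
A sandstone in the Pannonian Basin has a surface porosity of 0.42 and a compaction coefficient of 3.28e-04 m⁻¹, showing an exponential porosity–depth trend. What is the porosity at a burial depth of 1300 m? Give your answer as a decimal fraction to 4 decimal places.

0.2742

Working in km (1 km = 1000 m; c in km⁻¹ = c in m⁻¹ × 1000):
n = n₀·exp(−c·z) = 0.42 × exp(−0.328 × 1.3) = 0.42 × exp(−0.4264)
  = 0.42 × 0.6529 = 0.2742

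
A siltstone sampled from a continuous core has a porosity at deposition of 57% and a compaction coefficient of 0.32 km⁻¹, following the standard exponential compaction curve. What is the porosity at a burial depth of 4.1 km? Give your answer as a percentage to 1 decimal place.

phi = phi₀·exp(−c·d) = 0.57 × exp(−0.32 × 4.1) = 0.57 × exp(−1.312)
  = 0.57 × 0.2693 = 0.1535

15.3%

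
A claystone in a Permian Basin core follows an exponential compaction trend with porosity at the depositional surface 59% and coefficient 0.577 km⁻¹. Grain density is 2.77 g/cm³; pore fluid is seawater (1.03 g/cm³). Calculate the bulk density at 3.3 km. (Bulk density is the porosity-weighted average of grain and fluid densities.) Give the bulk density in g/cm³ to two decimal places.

2.62 g/cm³

Porosity at depth: φ = 0.59·exp(−0.577×3.3) = 0.59×0.1490 = 0.0879
Bulk density: ρ_b = (1−φ)ρ_g + φ·ρ_f = 0.9121×2.77 + 0.0879×1.03
       = 2.527 + 0.091 = 2.617 g/cm³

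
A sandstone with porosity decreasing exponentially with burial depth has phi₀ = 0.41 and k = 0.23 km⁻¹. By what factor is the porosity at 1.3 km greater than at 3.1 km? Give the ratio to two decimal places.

phi(Z₁)/phi(Z₂) = e^(−k·Z₁)/e^(−k·Z₂) = e^{k(Z₂−Z₁)}
= exp(0.23 × 1.8) = exp(0.414) = 1.5129

1.51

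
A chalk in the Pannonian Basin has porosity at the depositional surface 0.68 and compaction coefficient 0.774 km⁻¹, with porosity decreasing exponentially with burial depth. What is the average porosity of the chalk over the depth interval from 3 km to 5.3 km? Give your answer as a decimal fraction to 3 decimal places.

⟨n⟩ = (1/(d₂−d₁)) ∫ n₀ e^(−cd) dd = n₀·(e^(−c·d₁) − e^(−c·d₂)) / (c·(d₂−d₁))
e^(−0.774×3) = 0.0981; e^(−0.774×5.3) = 0.0165
⟨n⟩ = 0.68 × (0.0981 − 0.0165) / (0.774 × 2.3) = 0.68 × 0.0458 = 0.0311

0.031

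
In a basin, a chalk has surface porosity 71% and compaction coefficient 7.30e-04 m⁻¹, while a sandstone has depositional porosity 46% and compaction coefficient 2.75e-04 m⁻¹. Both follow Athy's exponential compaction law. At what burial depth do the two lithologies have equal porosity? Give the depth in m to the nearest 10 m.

Working in km (1 km = 1000 m; c in km⁻¹ = c in m⁻¹ × 1000):
Set n₀ₐ e^(−cₐd) = n₀ᵦ e^(−cᵦd) ⇒ ln(n₀ₐ/n₀ᵦ) = (cₐ − cᵦ)·d
d = ln(0.71/0.46) / (0.73 − 0.275) = 0.4340 / 0.455 = 0.954 km

950 m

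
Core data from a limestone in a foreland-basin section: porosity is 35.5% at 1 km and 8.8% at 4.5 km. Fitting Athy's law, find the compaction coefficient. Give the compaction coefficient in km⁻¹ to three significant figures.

Athy: n(z) = n₀ e^(−βz) ⇒ n₁/n₂ = e^{β(z₂−z₁)} ⇒ β = ln(n₁/n₂)/(z₂−z₁)
β = ln(0.355/0.088) / (4.5 − 1) = ln(4.034) / 3.5 = 1.3948 / 3.5 = 0.3985 km⁻¹

0.399 km⁻¹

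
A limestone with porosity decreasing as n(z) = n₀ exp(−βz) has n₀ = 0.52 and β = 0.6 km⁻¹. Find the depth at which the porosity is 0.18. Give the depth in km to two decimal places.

1.77 km

Invert Athy's law: z = ln(n₀/n) / β
z = ln(0.52/0.18) / 0.6 = ln(2.889) / 0.6 = 1.0609 / 0.6 = 1.768 km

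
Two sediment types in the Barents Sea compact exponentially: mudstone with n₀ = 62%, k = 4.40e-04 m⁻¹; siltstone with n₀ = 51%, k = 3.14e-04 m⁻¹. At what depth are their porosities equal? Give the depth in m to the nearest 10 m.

Working in km (1 km = 1000 m; k in km⁻¹ = k in m⁻¹ × 1000):
Set n₀ₐ e^(−kₐd) = n₀ᵦ e^(−kᵦd) ⇒ ln(n₀ₐ/n₀ᵦ) = (kₐ − kᵦ)·d
d = ln(0.62/0.51) / (0.44 − 0.314) = 0.1953 / 0.126 = 1.550 km

1550 m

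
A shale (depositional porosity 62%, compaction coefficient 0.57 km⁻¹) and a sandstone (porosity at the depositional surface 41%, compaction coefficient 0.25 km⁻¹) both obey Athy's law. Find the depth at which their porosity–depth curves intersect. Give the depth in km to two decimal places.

1.29 km

Set φ₀ₐ e^(−βₐZ) = φ₀ᵦ e^(−βᵦZ) ⇒ ln(φ₀ₐ/φ₀ᵦ) = (βₐ − βᵦ)·Z
Z = ln(0.62/0.41) / (0.57 − 0.25) = 0.4136 / 0.32 = 1.292 km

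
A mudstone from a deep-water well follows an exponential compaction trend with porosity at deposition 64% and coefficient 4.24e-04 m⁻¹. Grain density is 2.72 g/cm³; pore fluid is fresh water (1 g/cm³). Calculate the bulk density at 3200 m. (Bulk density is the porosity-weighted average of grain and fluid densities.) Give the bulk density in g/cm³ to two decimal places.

Working in km (1 km = 1000 m; c in km⁻¹ = c in m⁻¹ × 1000):
Porosity at depth: n = 0.64·exp(−0.424×3.2) = 0.64×0.2575 = 0.1648
Bulk density: ρ_b = (1−n)ρ_g + n·ρ_f = 0.8352×2.72 + 0.1648×1
       = 2.272 + 0.165 = 2.437 g/cm³

2.44 g/cm³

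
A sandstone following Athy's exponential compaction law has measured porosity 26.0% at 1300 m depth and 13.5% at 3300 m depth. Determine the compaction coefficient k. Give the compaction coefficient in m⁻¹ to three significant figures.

0.000328 m⁻¹

Working in km (1 km = 1000 m; k in km⁻¹ = k in m⁻¹ × 1000):
Athy: phi(Z) = phi₀ e^(−kZ) ⇒ phi₁/phi₂ = e^{k(Z₂−Z₁)} ⇒ k = ln(phi₁/phi₂)/(Z₂−Z₁)
k = ln(0.26/0.135) / (3.3 − 1.3) = ln(1.926) / 2 = 0.6554 / 2 = 0.3277 km⁻¹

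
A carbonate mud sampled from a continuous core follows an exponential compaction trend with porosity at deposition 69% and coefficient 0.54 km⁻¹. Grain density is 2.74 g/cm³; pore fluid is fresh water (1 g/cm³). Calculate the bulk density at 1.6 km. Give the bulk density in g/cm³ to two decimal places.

Porosity at depth: φ = 0.69·exp(−0.54×1.6) = 0.69×0.4215 = 0.2908
Bulk density: ρ_b = (1−φ)ρ_g + φ·ρ_f = 0.7092×2.74 + 0.2908×1
       = 1.943 + 0.291 = 2.234 g/cm³

2.23 g/cm³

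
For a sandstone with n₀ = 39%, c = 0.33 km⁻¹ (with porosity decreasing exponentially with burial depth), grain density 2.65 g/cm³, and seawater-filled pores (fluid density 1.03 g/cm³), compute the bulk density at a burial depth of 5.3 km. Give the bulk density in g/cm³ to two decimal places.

Porosity at depth: n = 0.39·exp(−0.33×5.3) = 0.39×0.1739 = 0.0678
Bulk density: ρ_b = (1−n)ρ_g + n·ρ_f = 0.9322×2.65 + 0.0678×1.03
       = 2.470 + 0.070 = 2.540 g/cm³

2.54 g/cm³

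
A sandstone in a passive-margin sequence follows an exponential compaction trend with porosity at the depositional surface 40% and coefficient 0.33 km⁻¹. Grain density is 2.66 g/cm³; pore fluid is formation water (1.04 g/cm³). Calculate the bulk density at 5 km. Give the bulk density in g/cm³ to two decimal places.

Porosity at depth: φ = 0.4·exp(−0.33×5) = 0.4×0.1920 = 0.0768
Bulk density: ρ_b = (1−φ)ρ_g + φ·ρ_f = 0.9232×2.66 + 0.0768×1.04
       = 2.456 + 0.080 = 2.536 g/cm³

2.54 g/cm³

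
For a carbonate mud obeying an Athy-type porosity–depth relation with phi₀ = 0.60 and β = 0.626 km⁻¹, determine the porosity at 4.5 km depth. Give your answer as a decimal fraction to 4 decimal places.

phi = phi₀·exp(−β·Z) = 0.6 × exp(−0.626 × 4.5) = 0.6 × exp(−2.817)
  = 0.6 × 0.0598 = 0.0359

0.0359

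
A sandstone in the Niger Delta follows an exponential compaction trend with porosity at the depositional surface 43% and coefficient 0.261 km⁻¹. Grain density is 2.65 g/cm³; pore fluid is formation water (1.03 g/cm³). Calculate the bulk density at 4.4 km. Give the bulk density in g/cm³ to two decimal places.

2.43 g/cm³

Porosity at depth: phi = 0.43·exp(−0.261×4.4) = 0.43×0.3171 = 0.1364
Bulk density: ρ_b = (1−phi)ρ_g + phi·ρ_f = 0.8636×2.65 + 0.1364×1.03
       = 2.289 + 0.140 = 2.429 g/cm³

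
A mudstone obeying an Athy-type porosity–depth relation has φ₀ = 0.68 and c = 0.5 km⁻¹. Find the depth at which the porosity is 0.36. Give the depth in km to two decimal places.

Invert Athy's law: z = ln(φ₀/φ) / c
z = ln(0.68/0.36) / 0.5 = ln(1.889) / 0.5 = 0.6360 / 0.5 = 1.272 km

1.27 km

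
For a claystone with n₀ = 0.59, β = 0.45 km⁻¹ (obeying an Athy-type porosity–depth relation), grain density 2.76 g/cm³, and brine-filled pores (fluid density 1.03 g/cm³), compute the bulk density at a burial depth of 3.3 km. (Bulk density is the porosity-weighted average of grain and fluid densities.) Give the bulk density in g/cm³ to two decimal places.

Porosity at depth: n = 0.59·exp(−0.45×3.3) = 0.59×0.2265 = 0.1336
Bulk density: ρ_b = (1−n)ρ_g + n·ρ_f = 0.8664×2.76 + 0.1336×1.03
       = 2.391 + 0.138 = 2.529 g/cm³

2.53 g/cm³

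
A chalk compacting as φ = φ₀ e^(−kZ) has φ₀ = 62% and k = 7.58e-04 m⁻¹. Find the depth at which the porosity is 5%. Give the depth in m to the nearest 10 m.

3320 m

Working in km (1 km = 1000 m; k in km⁻¹ = k in m⁻¹ × 1000):
Invert Athy's law: Z = ln(φ₀/φ) / k
Z = ln(0.62/0.05) / 0.758 = ln(12.4) / 0.758 = 2.5177 / 0.758 = 3.321 km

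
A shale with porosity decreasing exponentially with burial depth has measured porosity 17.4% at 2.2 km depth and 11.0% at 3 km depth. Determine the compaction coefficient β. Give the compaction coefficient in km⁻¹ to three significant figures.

0.573 km⁻¹

Athy: φ(z) = φ₀ e^(−βz) ⇒ φ₁/φ₂ = e^{β(z₂−z₁)} ⇒ β = ln(φ₁/φ₂)/(z₂−z₁)
β = ln(0.174/0.11) / (3 − 2.2) = ln(1.582) / 0.8 = 0.4586 / 0.8 = 0.5732 km⁻¹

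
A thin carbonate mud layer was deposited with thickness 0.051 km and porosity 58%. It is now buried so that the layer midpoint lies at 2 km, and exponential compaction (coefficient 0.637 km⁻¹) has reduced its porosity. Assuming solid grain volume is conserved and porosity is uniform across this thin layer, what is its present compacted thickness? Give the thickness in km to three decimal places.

Porosity at 2 km: φ = 0.58·exp(−0.637×2) = 0.1622
Solid-volume conservation: h(1−φ) = h₀(1−φ₀) ⇒ h = h₀·(1−φ₀)/(1−φ)
h = 0.051 × (1 − 0.58)/(1 − 0.1622) = 0.051 × 0.5013 = 0.0256 km

0.026 km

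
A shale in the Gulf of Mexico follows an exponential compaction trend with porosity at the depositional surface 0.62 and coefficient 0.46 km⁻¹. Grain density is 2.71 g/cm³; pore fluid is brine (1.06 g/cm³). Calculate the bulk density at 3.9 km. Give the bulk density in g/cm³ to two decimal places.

Porosity at depth: phi = 0.62·exp(−0.46×3.9) = 0.62×0.1663 = 0.1031
Bulk density: ρ_b = (1−phi)ρ_g + phi·ρ_f = 0.8969×2.71 + 0.1031×1.06
       = 2.431 + 0.109 = 2.540 g/cm³

2.54 g/cm³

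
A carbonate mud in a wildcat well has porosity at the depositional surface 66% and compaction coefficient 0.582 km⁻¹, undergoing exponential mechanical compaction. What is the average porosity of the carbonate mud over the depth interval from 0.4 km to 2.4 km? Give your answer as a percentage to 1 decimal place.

30.9%

⟨n⟩ = (1/(d₂−d₁)) ∫ n₀ e^(−βd) dd = n₀·(e^(−β·d₁) − e^(−β·d₂)) / (β·(d₂−d₁))
e^(−0.582×0.4) = 0.7923; e^(−0.582×2.4) = 0.2474
⟨n⟩ = 0.66 × (0.7923 − 0.2474) / (0.582 × 2) = 0.66 × 0.4681 = 0.3090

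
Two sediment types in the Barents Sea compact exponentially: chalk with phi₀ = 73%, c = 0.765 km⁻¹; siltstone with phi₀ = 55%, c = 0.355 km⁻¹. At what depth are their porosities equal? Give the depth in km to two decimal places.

0.69 km

Set phi₀ₐ e^(−cₐz) = phi₀ᵦ e^(−cᵦz) ⇒ ln(phi₀ₐ/phi₀ᵦ) = (cₐ − cᵦ)·z
z = ln(0.73/0.55) / (0.765 − 0.355) = 0.2831 / 0.41 = 0.691 km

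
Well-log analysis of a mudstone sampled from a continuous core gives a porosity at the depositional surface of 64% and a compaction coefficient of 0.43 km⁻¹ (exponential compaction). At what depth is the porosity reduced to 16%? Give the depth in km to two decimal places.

Invert Athy's law: z = ln(φ₀/φ) / k
z = ln(0.64/0.16) / 0.43 = ln(4) / 0.43 = 1.3863 / 0.43 = 3.224 km

3.22 km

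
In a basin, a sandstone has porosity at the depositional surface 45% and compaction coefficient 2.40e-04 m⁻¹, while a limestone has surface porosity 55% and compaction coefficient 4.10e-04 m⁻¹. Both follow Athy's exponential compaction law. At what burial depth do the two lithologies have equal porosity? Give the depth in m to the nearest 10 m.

1180 m

Working in km (1 km = 1000 m; β in km⁻¹ = β in m⁻¹ × 1000):
Set n₀ₐ e^(−βₐz) = n₀ᵦ e^(−βᵦz) ⇒ ln(n₀ₐ/n₀ᵦ) = (βₐ − βᵦ)·z
z = ln(0.45/0.55) / (0.24 − 0.41) = -0.2007 / -0.17 = 1.180 km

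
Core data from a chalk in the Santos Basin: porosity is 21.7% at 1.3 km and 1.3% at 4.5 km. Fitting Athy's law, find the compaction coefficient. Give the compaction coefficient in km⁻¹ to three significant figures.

0.880 km⁻¹

Athy: φ(d) = φ₀ e^(−βd) ⇒ φ₁/φ₂ = e^{β(d₂−d₁)} ⇒ β = ln(φ₁/φ₂)/(d₂−d₁)
β = ln(0.217/0.013) / (4.5 − 1.3) = ln(16.69) / 3.2 = 2.8149 / 3.2 = 0.8797 km⁻¹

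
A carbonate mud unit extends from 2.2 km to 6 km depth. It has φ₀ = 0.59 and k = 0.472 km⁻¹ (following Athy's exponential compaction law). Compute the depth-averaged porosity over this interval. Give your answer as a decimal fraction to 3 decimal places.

⟨φ⟩ = (1/(d₂−d₁)) ∫ φ₀ e^(−kd) dd = φ₀·(e^(−k·d₁) − e^(−k·d₂)) / (k·(d₂−d₁))
e^(−0.472×2.2) = 0.3540; e^(−0.472×6) = 0.0589
⟨φ⟩ = 0.59 × (0.3540 − 0.0589) / (0.472 × 3.8) = 0.59 × 0.1645 = 0.0971

0.097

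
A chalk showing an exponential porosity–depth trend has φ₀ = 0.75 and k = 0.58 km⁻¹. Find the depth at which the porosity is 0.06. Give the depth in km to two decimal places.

4.35 km

Invert Athy's law: z = ln(φ₀/φ) / k
z = ln(0.75/0.06) / 0.58 = ln(12.5) / 0.58 = 2.5257 / 0.58 = 4.355 km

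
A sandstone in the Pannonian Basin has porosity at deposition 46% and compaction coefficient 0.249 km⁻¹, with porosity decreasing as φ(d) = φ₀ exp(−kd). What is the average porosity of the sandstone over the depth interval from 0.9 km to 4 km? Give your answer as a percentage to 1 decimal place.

⟨φ⟩ = (1/(d₂−d₁)) ∫ φ₀ e^(−kd) dd = φ₀·(e^(−k·d₁) − e^(−k·d₂)) / (k·(d₂−d₁))
e^(−0.249×0.9) = 0.7992; e^(−0.249×4) = 0.3694
⟨φ⟩ = 0.46 × (0.7992 − 0.3694) / (0.249 × 3.1) = 0.46 × 0.5569 = 0.2562

25.6%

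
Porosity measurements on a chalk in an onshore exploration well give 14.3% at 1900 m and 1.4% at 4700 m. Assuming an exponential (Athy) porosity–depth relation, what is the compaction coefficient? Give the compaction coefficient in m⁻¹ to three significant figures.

0.000830 m⁻¹

Working in km (1 km = 1000 m; β in km⁻¹ = β in m⁻¹ × 1000):
Athy: n(z) = n₀ e^(−βz) ⇒ n₁/n₂ = e^{β(z₂−z₁)} ⇒ β = ln(n₁/n₂)/(z₂−z₁)
β = ln(0.143/0.014) / (4.7 − 1.9) = ln(10.21) / 2.8 = 2.3238 / 2.8 = 0.8299 km⁻¹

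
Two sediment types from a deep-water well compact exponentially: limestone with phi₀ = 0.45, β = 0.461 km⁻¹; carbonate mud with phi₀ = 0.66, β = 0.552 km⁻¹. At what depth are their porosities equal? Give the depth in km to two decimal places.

Set phi₀ₐ e^(−βₐZ) = phi₀ᵦ e^(−βᵦZ) ⇒ ln(phi₀ₐ/phi₀ᵦ) = (βₐ − βᵦ)·Z
Z = ln(0.45/0.66) / (0.461 − 0.552) = -0.3830 / -0.091 = 4.209 km

4.21 km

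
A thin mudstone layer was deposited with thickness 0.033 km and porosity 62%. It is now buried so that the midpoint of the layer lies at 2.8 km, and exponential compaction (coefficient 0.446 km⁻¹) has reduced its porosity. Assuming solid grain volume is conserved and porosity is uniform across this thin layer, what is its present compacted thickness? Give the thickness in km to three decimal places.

0.015 km

Porosity at 2.8 km: n = 0.62·exp(−0.446×2.8) = 0.1778
Solid-volume conservation: h(1−n) = h₀(1−n₀) ⇒ h = h₀·(1−n₀)/(1−n)
h = 0.033 × (1 − 0.62)/(1 − 0.1778) = 0.033 × 0.4622 = 0.0153 km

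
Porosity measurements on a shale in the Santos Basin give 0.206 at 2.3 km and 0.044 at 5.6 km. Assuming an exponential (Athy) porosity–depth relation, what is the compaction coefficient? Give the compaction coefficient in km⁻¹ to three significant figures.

Athy: n(d) = n₀ e^(−kd) ⇒ n₁/n₂ = e^{k(d₂−d₁)} ⇒ k = ln(n₁/n₂)/(d₂−d₁)
k = ln(0.206/0.044) / (5.6 − 2.3) = ln(4.682) / 3.3 = 1.5437 / 3.3 = 0.4678 km⁻¹

0.468 km⁻¹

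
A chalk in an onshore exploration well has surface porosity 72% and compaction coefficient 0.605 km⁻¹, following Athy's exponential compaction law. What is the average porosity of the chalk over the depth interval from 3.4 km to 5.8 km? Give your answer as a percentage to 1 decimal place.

⟨phi⟩ = (1/(d₂−d₁)) ∫ phi₀ e^(−cd) dd = phi₀·(e^(−c·d₁) − e^(−c·d₂)) / (c·(d₂−d₁))
e^(−0.605×3.4) = 0.1278; e^(−0.605×5.8) = 0.0299
⟨phi⟩ = 0.72 × (0.1278 − 0.0299) / (0.605 × 2.4) = 0.72 × 0.0674 = 0.0486

4.9%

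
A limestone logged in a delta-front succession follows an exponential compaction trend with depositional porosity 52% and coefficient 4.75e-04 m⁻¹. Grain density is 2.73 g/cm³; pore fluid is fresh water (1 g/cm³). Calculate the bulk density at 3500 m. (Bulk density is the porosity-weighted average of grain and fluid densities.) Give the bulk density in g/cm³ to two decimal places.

Working in km (1 km = 1000 m; k in km⁻¹ = k in m⁻¹ × 1000):
Porosity at depth: φ = 0.52·exp(−0.475×3.5) = 0.52×0.1897 = 0.0986
Bulk density: ρ_b = (1−φ)ρ_g + φ·ρ_f = 0.9014×2.73 + 0.0986×1
       = 2.461 + 0.099 = 2.559 g/cm³

2.56 g/cm³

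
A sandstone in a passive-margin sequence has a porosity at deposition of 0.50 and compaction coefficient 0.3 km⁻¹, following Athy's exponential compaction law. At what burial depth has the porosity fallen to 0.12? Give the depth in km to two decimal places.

Invert Athy's law: Z = ln(φ₀/φ) / c
Z = ln(0.5/0.12) / 0.3 = ln(4.167) / 0.3 = 1.4271 / 0.3 = 4.757 km

4.76 km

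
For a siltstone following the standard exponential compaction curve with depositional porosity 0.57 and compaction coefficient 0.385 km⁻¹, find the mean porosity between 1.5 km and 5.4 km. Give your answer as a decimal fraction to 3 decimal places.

0.166

⟨φ⟩ = (1/(z₂−z₁)) ∫ φ₀ e^(−cz) dz = φ₀·(e^(−c·z₁) − e^(−c·z₂)) / (c·(z₂−z₁))
e^(−0.385×1.5) = 0.5613; e^(−0.385×5.4) = 0.1251
⟨φ⟩ = 0.57 × (0.5613 − 0.1251) / (0.385 × 3.9) = 0.57 × 0.2905 = 0.1656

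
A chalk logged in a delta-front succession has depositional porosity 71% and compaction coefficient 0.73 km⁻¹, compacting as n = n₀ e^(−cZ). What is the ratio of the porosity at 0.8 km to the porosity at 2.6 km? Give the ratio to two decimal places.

3.72

n(Z₁)/n(Z₂) = e^(−c·Z₁)/e^(−c·Z₂) = e^{c(Z₂−Z₁)}
= exp(0.73 × 1.8) = exp(1.314) = 3.7210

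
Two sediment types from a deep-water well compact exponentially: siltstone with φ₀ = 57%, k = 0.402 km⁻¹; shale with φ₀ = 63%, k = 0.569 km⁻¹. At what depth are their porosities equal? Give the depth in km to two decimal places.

0.60 km

Set φ₀ₐ e^(−kₐZ) = φ₀ᵦ e^(−kᵦZ) ⇒ ln(φ₀ₐ/φ₀ᵦ) = (kₐ − kᵦ)·Z
Z = ln(0.57/0.63) / (0.402 − 0.569) = -0.1001 / -0.167 = 0.599 km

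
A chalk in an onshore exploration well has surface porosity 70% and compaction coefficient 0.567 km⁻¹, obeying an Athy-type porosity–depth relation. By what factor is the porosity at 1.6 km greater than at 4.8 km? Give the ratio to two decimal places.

phi(Z₁)/phi(Z₂) = e^(−β·Z₁)/e^(−β·Z₂) = e^{β(Z₂−Z₁)}
= exp(0.567 × 3.2) = exp(1.814) = 6.1374

6.14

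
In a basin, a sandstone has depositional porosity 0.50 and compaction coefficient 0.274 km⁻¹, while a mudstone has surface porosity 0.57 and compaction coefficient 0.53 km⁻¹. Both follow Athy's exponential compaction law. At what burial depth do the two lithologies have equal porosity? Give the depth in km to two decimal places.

Set phi₀ₐ e^(−cₐd) = phi₀ᵦ e^(−cᵦd) ⇒ ln(phi₀ₐ/phi₀ᵦ) = (cₐ − cᵦ)·d
d = ln(0.5/0.57) / (0.274 − 0.53) = -0.1310 / -0.256 = 0.512 km

0.51 km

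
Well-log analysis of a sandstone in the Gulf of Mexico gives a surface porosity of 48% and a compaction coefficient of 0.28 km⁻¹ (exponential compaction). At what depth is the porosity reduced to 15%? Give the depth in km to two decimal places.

4.15 km

Invert Athy's law: Z = ln(phi₀/phi) / k
Z = ln(0.48/0.15) / 0.28 = ln(3.2) / 0.28 = 1.1632 / 0.28 = 4.154 km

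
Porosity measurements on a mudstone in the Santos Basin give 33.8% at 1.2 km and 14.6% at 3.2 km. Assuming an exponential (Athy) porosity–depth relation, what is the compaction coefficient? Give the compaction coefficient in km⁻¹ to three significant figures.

Athy: n(Z) = n₀ e^(−βZ) ⇒ n₁/n₂ = e^{β(Z₂−Z₁)} ⇒ β = ln(n₁/n₂)/(Z₂−Z₁)
β = ln(0.338/0.146) / (3.2 − 1.2) = ln(2.315) / 2 = 0.8394 / 2 = 0.4197 km⁻¹

0.420 km⁻¹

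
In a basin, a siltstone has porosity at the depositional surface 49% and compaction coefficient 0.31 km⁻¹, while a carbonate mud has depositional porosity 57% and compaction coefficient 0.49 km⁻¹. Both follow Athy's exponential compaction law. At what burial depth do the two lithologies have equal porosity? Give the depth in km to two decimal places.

Set φ₀ₐ e^(−βₐZ) = φ₀ᵦ e^(−βᵦZ) ⇒ ln(φ₀ₐ/φ₀ᵦ) = (βₐ − βᵦ)·Z
Z = ln(0.49/0.57) / (0.31 − 0.49) = -0.1512 / -0.18 = 0.840 km

0.84 km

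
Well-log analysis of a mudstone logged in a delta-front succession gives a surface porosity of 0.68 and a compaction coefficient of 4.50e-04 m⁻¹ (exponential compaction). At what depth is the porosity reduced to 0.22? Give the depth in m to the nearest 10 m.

Working in km (1 km = 1000 m; β in km⁻¹ = β in m⁻¹ × 1000):
Invert Athy's law: z = ln(φ₀/φ) / β
z = ln(0.68/0.22) / 0.45 = ln(3.091) / 0.45 = 1.1285 / 0.45 = 2.508 km

2510 m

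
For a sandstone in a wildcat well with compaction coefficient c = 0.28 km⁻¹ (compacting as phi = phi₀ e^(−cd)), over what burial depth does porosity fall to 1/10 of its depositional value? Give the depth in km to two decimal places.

phi/phi₀ = 1/10 ⇒ exp(−c·d) = 1/10 ⇒ d = ln(10) / c
d = 2.3026 / 0.28 = 8.224 km

8.22 km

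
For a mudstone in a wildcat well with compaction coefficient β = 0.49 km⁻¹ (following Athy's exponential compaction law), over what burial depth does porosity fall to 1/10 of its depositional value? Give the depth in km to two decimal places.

φ/φ₀ = 1/10 ⇒ exp(−β·z) = 1/10 ⇒ z = ln(10) / β
z = 2.3026 / 0.49 = 4.699 km

4.70 km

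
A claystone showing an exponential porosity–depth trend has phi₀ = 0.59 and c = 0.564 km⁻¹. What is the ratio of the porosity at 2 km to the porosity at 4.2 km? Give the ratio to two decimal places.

phi(z₁)/phi(z₂) = e^(−c·z₁)/e^(−c·z₂) = e^{c(z₂−z₁)}
= exp(0.564 × 2.2) = exp(1.241) = 3.4584

3.46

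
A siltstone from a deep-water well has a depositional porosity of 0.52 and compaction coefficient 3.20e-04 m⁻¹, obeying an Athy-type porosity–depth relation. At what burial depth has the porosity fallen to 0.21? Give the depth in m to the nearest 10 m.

Working in km (1 km = 1000 m; β in km⁻¹ = β in m⁻¹ × 1000):
Invert Athy's law: d = ln(phi₀/phi) / β
d = ln(0.52/0.21) / 0.32 = ln(2.476) / 0.32 = 0.9067 / 0.32 = 2.834 km

2830 m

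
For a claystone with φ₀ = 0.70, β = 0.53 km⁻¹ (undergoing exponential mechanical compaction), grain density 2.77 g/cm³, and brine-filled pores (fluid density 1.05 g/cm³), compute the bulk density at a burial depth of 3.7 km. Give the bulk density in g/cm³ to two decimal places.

Porosity at depth: φ = 0.7·exp(−0.53×3.7) = 0.7×0.1407 = 0.0985
Bulk density: ρ_b = (1−φ)ρ_g + φ·ρ_f = 0.9015×2.77 + 0.0985×1.05
       = 2.497 + 0.103 = 2.601 g/cm³

2.60 g/cm³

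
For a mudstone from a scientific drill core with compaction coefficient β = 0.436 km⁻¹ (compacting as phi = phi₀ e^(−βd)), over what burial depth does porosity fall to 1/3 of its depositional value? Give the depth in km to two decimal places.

2.52 km

phi/phi₀ = 1/3 ⇒ exp(−β·d) = 1/3 ⇒ d = ln(3) / β
d = 1.0986 / 0.436 = 2.520 km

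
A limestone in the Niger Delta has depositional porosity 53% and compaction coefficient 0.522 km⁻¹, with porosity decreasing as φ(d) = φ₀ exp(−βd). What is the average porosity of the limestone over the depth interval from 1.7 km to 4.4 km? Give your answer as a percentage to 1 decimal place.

⟨φ⟩ = (1/(d₂−d₁)) ∫ φ₀ e^(−βd) dd = φ₀·(e^(−β·d₁) − e^(−β·d₂)) / (β·(d₂−d₁))
e^(−0.522×1.7) = 0.4117; e^(−0.522×4.4) = 0.1006
⟨φ⟩ = 0.53 × (0.4117 − 0.1006) / (0.522 × 2.7) = 0.53 × 0.2208 = 0.1170

11.7%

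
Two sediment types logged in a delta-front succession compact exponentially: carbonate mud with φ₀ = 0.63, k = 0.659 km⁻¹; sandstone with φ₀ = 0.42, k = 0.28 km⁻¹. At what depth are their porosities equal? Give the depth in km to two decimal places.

Set φ₀ₐ e^(−kₐd) = φ₀ᵦ e^(−kᵦd) ⇒ ln(φ₀ₐ/φ₀ᵦ) = (kₐ − kᵦ)·d
d = ln(0.63/0.42) / (0.659 − 0.28) = 0.4055 / 0.379 = 1.070 km

1.07 km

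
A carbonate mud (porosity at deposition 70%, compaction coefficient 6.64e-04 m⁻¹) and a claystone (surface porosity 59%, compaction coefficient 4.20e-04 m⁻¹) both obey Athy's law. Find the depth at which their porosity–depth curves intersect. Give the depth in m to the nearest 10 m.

700 m

Working in km (1 km = 1000 m; β in km⁻¹ = β in m⁻¹ × 1000):
Set phi₀ₐ e^(−βₐz) = phi₀ᵦ e^(−βᵦz) ⇒ ln(phi₀ₐ/phi₀ᵦ) = (βₐ − βᵦ)·z
z = ln(0.7/0.59) / (0.664 − 0.42) = 0.1710 / 0.244 = 0.701 km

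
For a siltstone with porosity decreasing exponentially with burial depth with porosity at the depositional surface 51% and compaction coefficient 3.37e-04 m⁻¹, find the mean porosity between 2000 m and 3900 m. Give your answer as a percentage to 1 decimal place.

19.2%

Working in km (1 km = 1000 m; β in km⁻¹ = β in m⁻¹ × 1000):
⟨φ⟩ = (1/(z₂−z₁)) ∫ φ₀ e^(−βz) dz = φ₀·(e^(−β·z₁) − e^(−β·z₂)) / (β·(z₂−z₁))
e^(−0.337×2) = 0.5097; e^(−0.337×3.9) = 0.2687
⟨φ⟩ = 0.51 × (0.5097 − 0.2687) / (0.337 × 1.9) = 0.51 × 0.3764 = 0.1920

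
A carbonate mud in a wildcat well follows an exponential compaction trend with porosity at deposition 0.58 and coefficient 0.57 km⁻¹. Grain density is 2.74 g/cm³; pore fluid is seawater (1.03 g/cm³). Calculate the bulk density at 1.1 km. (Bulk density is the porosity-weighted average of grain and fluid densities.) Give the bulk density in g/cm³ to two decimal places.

2.21 g/cm³

Porosity at depth: φ = 0.58·exp(−0.57×1.1) = 0.58×0.5342 = 0.3098
Bulk density: ρ_b = (1−φ)ρ_g + φ·ρ_f = 0.6902×2.74 + 0.3098×1.03
       = 1.891 + 0.319 = 2.210 g/cm³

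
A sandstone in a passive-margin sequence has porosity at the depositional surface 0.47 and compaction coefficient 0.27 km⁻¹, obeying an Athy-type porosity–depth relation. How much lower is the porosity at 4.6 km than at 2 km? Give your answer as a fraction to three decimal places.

phi(2) = 0.47·e^(−0.27×2) = 0.2739
phi(4.6) = 0.47·e^(−0.27×4.6) = 0.1357
Δphi = 0.2739 − 0.1357 = 0.1382

0.138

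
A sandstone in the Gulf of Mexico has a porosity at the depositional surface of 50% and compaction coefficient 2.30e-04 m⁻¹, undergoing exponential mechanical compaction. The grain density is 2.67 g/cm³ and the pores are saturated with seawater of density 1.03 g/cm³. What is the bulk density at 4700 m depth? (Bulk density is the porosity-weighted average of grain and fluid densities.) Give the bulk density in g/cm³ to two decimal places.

2.39 g/cm³

Working in km (1 km = 1000 m; c in km⁻¹ = c in m⁻¹ × 1000):
Porosity at depth: n = 0.5·exp(−0.23×4.7) = 0.5×0.3393 = 0.1696
Bulk density: ρ_b = (1−n)ρ_g + n·ρ_f = 0.8304×2.67 + 0.1696×1.03
       = 2.217 + 0.175 = 2.392 g/cm³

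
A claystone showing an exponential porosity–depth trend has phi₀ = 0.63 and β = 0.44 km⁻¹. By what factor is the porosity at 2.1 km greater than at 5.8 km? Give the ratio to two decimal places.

phi(Z₁)/phi(Z₂) = e^(−β·Z₁)/e^(−β·Z₂) = e^{β(Z₂−Z₁)}
= exp(0.44 × 3.7) = exp(1.628) = 5.0937

5.09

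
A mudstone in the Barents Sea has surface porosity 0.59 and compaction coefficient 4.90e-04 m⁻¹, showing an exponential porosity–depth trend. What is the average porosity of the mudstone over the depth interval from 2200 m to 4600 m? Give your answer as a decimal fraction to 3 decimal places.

0.118

Working in km (1 km = 1000 m; β in km⁻¹ = β in m⁻¹ × 1000):
⟨n⟩ = (1/(Z₂−Z₁)) ∫ n₀ e^(−βZ) dZ = n₀·(e^(−β·Z₁) − e^(−β·Z₂)) / (β·(Z₂−Z₁))
e^(−0.49×2.2) = 0.3403; e^(−0.49×4.6) = 0.1050
⟨n⟩ = 0.59 × (0.3403 − 0.1050) / (0.49 × 2.4) = 0.59 × 0.2001 = 0.1180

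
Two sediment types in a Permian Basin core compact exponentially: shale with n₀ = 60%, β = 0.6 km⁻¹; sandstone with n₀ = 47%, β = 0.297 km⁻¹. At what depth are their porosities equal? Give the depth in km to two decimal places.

Set n₀ₐ e^(−βₐd) = n₀ᵦ e^(−βᵦd) ⇒ ln(n₀ₐ/n₀ᵦ) = (βₐ − βᵦ)·d
d = ln(0.6/0.47) / (0.6 − 0.297) = 0.2442 / 0.303 = 0.806 km

0.81 km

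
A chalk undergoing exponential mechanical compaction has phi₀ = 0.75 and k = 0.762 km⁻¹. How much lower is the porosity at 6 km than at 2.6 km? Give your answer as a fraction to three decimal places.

0.096

phi(2.6) = 0.75·e^(−0.762×2.6) = 0.1034
phi(6) = 0.75·e^(−0.762×6) = 0.0078
Δphi = 0.1034 − 0.0078 = 0.0957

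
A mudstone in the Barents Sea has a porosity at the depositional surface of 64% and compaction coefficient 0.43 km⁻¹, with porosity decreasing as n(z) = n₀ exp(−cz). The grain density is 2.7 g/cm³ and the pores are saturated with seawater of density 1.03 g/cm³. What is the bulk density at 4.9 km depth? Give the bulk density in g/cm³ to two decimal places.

2.57 g/cm³

Porosity at depth: n = 0.64·exp(−0.43×4.9) = 0.64×0.1216 = 0.0778
Bulk density: ρ_b = (1−n)ρ_g + n·ρ_f = 0.9222×2.7 + 0.0778×1.03
       = 2.490 + 0.080 = 2.570 g/cm³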